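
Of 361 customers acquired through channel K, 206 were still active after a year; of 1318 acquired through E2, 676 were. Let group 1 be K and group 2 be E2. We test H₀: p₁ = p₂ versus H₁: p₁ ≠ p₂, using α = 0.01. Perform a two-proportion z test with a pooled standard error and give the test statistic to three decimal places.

p̂₁ = 206/361 ≈ 0.570637, p̂₂ = 676/1318 ≈ 0.512898.
Pooled p̂ = (206+676)/(361+1318) = 882/1679 = 0.525313.
SE = √(0.249359 × 0.00352881) = 0.029664.
z = (0.570637 − 0.512898)/0.029664 = 0.057739/0.029664 = 1.946.
Two-sided p-value ≈ 2·Φ(−1.946) = 0.0516, so at α = 0.01 we fail to reject H₀.

z = 1.946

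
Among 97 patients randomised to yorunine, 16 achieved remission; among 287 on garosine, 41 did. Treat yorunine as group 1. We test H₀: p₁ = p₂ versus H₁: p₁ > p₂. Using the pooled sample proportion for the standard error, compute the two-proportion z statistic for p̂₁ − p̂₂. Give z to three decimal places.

z = 0.529

p̂₁ = 16/97 ≈ 0.16495, p̂₂ = 41/287 ≈ 0.14286.
Pooled p̂ = (16+41)/(97+287) = 57/384 = 0.14844.
SE = √(0.126404 × 0.0137936) = 0.04176.
z = (0.16495 − 0.14286)/0.04176 = 0.02209/0.04176 = 0.529.
p-value = P(Z > 0.529) ≈ 0.2984.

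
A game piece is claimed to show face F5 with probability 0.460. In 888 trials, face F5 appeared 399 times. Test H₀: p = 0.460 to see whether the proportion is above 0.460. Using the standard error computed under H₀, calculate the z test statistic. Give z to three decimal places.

z = -0.638

p̂ = 399/888 = 0.44932.
Standard error under H₀: √(0.46×0.54/888) = 0.01673.
z = (0.44932 − 0.46)/0.01673 = -0.01068/0.01673 = -0.638.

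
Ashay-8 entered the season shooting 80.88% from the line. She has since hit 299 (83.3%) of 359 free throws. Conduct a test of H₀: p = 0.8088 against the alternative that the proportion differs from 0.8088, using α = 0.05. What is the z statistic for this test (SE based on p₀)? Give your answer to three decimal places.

p̂ = 299/359 ≈ 0.83287.
SE = √(p₀(1−p₀)/n) = √(0.15464/359) = 0.02075.
z = (0.83287 − 0.8088)/0.02075 = 0.02407/0.02075 = 1.160.
Two-sided p-value ≈ 2·Φ(−1.160) = 0.2462, so at α = 0.05 we fail to reject H₀.

z = 1.160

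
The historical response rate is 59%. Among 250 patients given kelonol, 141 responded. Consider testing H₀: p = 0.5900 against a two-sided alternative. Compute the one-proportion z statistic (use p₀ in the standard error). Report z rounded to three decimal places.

z = -0.836

p̂ = 141/250 ≈ 0.56400.
SE = √(p₀(1−p₀)/n) = √(0.2419/250) = 0.03111.
z = (0.56400 − 0.59)/0.03111 = -0.02600/0.03111 = -0.836.
p-value = 2·P(Z > 0.836) ≈ 0.4032.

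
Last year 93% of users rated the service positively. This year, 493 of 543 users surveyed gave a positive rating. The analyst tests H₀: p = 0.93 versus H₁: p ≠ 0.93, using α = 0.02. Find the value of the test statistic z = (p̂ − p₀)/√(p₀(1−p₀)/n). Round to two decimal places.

p̂ = 493/543 ≈ 0.90792.
SE = √(p₀(1−p₀)/n) = √(0.0651/543) = 0.01095.
z = (0.90792 − 0.93)/0.01095 = -0.02208/0.01095 = -2.02.
p-value = 2·P(Z > 2.017) ≈ 0.0437; since p > α = 0.02, fail to reject H₀.

z = -2.02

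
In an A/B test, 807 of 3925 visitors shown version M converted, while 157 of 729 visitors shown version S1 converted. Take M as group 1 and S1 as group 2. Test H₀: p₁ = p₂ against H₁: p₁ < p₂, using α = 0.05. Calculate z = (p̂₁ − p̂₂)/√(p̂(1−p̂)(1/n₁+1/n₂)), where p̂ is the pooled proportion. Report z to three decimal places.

p̂₁ = 807/3925 = 0.20561, p̂₂ = 157/729 = 0.21536.
Pooled p̂ = (807+157)/(3925+729) = 964/4654 = 0.20713.
SE = √(p̂(1−p̂)(1/n₁+1/n₂)) = √(0.20713·0.79287·0.00162652) = √(0.000267122) = 0.01634.
z = (0.20561 − 0.21536)/0.01634 = -0.00975/0.01634 = -0.597.
p-value = P(Z < -0.597) ≈ 0.2752; since p > α = 0.05, fail to reject H₀.

z = -0.597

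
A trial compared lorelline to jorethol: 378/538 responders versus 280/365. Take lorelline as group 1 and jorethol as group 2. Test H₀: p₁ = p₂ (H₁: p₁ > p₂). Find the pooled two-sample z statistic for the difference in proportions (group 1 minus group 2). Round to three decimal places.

z = -2.140

p̂₁ = 378/538 = 0.70260, p̂₂ = 280/365 = 0.76712.
Pooled p̂ = (378+280)/(538+365) = 658/903 = 0.72868.
SE = √(p̂(1−p̂)(1/n₁+1/n₂)) = √(0.72868·0.27132·0.00459846) = √(0.000909136) = 0.03015.
z = (0.70260 − 0.76712)/0.03015 = -0.06452/0.03015 = -2.140.
p-value = P(Z > -2.140) ≈ 0.9838.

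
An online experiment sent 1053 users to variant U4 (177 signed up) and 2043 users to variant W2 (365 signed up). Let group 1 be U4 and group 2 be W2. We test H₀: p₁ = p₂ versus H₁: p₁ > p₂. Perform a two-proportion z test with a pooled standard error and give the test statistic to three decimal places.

z = -0.733

p̂₁ = 177/1053 = 0.16809, p̂₂ = 365/2043 = 0.17866.
Pooled p̂ = (177+365)/(1053+2043) = 542/3096 = 0.17506.
SE = √(p̂(1−p̂)(1/n₁+1/n₂)) = √(0.17506·0.82494·0.00143914) = √(0.000207837) = 0.01442.
z = (0.16809 − 0.17866)/0.01442 = -0.01057/0.01442 = -0.733.
p-value = P(Z > -0.733) ≈ 0.7682.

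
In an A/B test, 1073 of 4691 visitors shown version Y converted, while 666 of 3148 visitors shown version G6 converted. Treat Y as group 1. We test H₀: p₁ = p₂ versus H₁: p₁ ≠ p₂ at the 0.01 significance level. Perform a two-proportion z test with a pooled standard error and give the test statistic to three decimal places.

p̂₁ = 1073/4691 = 0.228736, p̂₂ = 666/3148 = 0.211563.
Pooled p̂ = (1073+666)/(4691+3148) = 1739/7839 = 0.221840.
SE = √(0.172627 × 0.000530836) = 0.009573.
z = (0.228736 − 0.211563)/0.009573 = 0.017173/0.009573 = 1.794.
p-value = 2·P(Z > 1.794) ≈ 0.0728; since p > α = 0.01, fail to reject H₀.

z = 1.794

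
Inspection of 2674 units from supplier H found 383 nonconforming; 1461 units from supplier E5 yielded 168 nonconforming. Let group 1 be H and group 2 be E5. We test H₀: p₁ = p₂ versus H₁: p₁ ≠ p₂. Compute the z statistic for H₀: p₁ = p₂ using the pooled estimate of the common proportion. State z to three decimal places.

z = 2.554

p̂₁ = 383/2674 ≈ 0.143231, p̂₂ = 168/1461 ≈ 0.114990.
Pooled p̂ = (383+168)/(2674+1461) = 551/4135 = 0.133253.
SE = √(p̂(1−p̂)(1/n₁+1/n₂)) = √(0.133253·0.866747·0.00105843) = √(0.000122245) = 0.011056.
z = (0.143231 − 0.114990)/0.011056 = 0.028241/0.011056 = 2.554.
p-value = 2·P(Z > 2.554) ≈ 0.0106.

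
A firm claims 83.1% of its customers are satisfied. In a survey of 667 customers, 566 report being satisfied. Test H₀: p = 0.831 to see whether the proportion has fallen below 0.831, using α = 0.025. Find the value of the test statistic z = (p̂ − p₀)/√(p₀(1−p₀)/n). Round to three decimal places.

p̂ = 566/667 ≈ 0.848576.
Standard error under H₀: √(0.831×0.169/667) = 0.014510.
z = (0.848576 − 0.831)/0.014510 = 0.017576/0.014510 = 1.211.
p-value = P(Z < 1.211) ≈ 0.8871; since p > α = 0.025, fail to reject H₀.

z = 1.211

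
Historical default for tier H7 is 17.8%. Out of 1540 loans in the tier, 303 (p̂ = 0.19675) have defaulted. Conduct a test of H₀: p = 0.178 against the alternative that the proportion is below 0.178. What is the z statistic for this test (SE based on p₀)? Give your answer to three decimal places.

z = 1.924

p̂ = 303/1540 = 0.196753.
Standard error under H₀: √(0.178×0.822/1540) = 0.009747.
z = (0.196753 − 0.178)/0.009747 = 0.018753/0.009747 = 1.924.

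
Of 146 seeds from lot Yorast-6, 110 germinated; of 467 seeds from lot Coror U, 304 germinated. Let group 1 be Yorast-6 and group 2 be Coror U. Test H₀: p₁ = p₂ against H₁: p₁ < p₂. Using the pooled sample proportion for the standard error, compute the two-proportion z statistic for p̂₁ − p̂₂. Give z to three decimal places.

z = 2.308

p̂₁ = 110/146 = 0.75342, p̂₂ = 304/467 = 0.65096.
Pooled p̂ = (110+304)/(146+467) = 414/613 = 0.67537.
SE = √(p̂(1−p̂)(1/n₁+1/n₂)) = √(0.67537·0.32463·0.00899064) = √(0.00197117) = 0.04440.
z = (0.75342 − 0.65096)/0.04440 = 0.10246/0.04440 = 2.308.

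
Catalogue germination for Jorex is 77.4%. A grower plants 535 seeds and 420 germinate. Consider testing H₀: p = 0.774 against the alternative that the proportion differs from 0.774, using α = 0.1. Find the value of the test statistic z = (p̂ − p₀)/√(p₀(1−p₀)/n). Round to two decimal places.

z = 0.61

p̂ = 420/535 = 0.7850.
SE = √(p₀(1−p₀)/n) = √(0.17492/535) = 0.0181.
z = (0.7850 − 0.774)/0.0181 = 0.0110/0.0181 = 0.61.
p-value = 2·P(Z > 0.611) ≈ 0.5413. With α = 0.1, fail to reject H₀.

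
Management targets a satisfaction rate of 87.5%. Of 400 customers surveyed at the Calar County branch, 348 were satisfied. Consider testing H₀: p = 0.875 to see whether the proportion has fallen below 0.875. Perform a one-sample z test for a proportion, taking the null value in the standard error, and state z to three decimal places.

z = -0.302

p̂ = 348/400 ≈ 0.87000.
Standard error under H₀: √(0.875×0.125/400) = 0.01654.
z = (0.87000 − 0.875)/0.01654 = -0.00500/0.01654 = -0.302.
p-value = P(Z < -0.302) ≈ 0.3812.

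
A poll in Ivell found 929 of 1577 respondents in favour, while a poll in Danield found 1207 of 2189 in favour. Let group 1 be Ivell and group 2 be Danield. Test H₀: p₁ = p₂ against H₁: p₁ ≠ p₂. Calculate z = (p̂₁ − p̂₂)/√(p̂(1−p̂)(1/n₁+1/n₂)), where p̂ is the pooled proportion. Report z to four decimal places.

z = 2.3037

p̂₁ = 929/1577 = 0.589093, p̂₂ = 1207/2189 = 0.551393.
Pooled p̂ = (929+1207)/(1577+2189) = 2136/3766 = 0.567180.
SE = √(0.245487 × 0.00109095) = 0.016365.
z = (0.589093 − 0.551393)/0.016365 = 0.037700/0.016365 = 2.3037.
Two-sided p-value ≈ 2·Φ(−2.304) = 0.0212.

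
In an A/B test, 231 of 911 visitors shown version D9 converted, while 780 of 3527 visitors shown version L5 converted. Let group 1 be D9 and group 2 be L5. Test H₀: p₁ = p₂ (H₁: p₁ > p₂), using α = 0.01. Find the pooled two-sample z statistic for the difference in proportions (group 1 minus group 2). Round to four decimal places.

z = 2.0796

p̂₁ = 231/911 = 0.253568, p̂₂ = 780/3527 = 0.221151.
Pooled p̂ = (231+780)/(911+3527) = 1011/4438 = 0.227805.
SE = √(0.17591 × 0.00138122) = 0.015588.
z = (0.253568 − 0.221151)/0.015588 = 0.032417/0.015588 = 2.0796.
p-value = P(Z > 2.080) ≈ 0.0188. With α = 0.01, fail to reject H₀.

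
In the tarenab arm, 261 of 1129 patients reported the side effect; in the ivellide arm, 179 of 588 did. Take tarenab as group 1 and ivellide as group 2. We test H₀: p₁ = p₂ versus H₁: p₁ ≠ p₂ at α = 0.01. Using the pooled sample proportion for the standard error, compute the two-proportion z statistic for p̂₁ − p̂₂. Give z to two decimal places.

p̂₁ = 261/1129 = 0.2312, p̂₂ = 179/588 = 0.3044.
Pooled p̂ = (261+179)/(1129+588) = 440/1717 = 0.2563.
SE = √(0.190591 × 0.00258642) = 0.0222.
z = (0.2312 − 0.3044)/0.0222 = -0.0732/0.0222 = -3.30.
p-value = 2·P(Z > 3.299) ≈ 0.0010. With α = 0.01, reject H₀.

z = -3.30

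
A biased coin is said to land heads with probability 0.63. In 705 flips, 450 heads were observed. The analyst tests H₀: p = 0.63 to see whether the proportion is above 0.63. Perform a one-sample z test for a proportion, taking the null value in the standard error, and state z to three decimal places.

p̂ = 450/705 = 0.638298.
Standard error under H₀: √(0.63×0.37/705) = 0.018183.
z = (0.638298 − 0.63)/0.018183 = 0.008298/0.018183 = 0.456.
p-value = P(Z > 0.456) ≈ 0.3241.

z = 0.456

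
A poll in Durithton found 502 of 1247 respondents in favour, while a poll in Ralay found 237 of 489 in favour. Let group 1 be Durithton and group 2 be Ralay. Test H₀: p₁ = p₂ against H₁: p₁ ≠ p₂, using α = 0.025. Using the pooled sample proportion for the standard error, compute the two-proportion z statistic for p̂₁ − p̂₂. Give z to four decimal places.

z = -3.1118

p̂₁ = 502/1247 ≈ 0.4025662, p̂₂ = 237/489 ≈ 0.4846626.
Pooled p̂ = (502+237)/(1247+489) = 739/1736 = 0.4256912.
SE = √(p̂(1−p̂)(1/n₁+1/n₂)) = √(0.4256912·0.5743088·0.00284691) = √(0.000696009) = 0.0263820.
z = (0.4025662 − 0.4846626)/0.0263820 = -0.0820964/0.0263820 = -3.1118.
p-value = 2·P(Z > 3.112) ≈ 0.0019. With α = 0.025, reject H₀.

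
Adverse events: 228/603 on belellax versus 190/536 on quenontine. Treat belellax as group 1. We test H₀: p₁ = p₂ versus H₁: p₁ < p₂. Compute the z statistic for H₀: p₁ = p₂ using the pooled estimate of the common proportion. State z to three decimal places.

z = 0.826

p̂₁ = 228/603 ≈ 0.37811, p̂₂ = 190/536 ≈ 0.35448.
Pooled p̂ = (228+190)/(603+536) = 418/1139 = 0.36699.
SE = √(0.232308 × 0.00352405) = 0.02861.
z = (0.37811 − 0.35448)/0.02861 = 0.02363/0.02861 = 0.826.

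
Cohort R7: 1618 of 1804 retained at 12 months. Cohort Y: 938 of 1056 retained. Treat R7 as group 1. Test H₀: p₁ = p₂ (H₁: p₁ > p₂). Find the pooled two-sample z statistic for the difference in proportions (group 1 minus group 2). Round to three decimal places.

z = 0.723

p̂₁ = 1618/1804 ≈ 0.896896, p̂₂ = 938/1056 ≈ 0.888258.
Pooled p̂ = (1618+938)/(1804+1056) = 2556/2860 = 0.893706.
SE = √(0.0949954 × 0.00150129) = 0.011942.
z = (0.896896 − 0.888258)/0.011942 = 0.008638/0.011942 = 0.723.
p-value = P(Z > 0.723) ≈ 0.2347.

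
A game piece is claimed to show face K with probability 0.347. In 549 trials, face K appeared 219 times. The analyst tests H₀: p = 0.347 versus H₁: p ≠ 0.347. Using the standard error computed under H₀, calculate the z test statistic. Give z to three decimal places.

p̂ = 219/549 = 0.39891.
Under H₀, SE = √(0.347·0.653/549) = √(0.000412734) = 0.02032.
z = (0.39891 − 0.347)/0.02032 = 0.05191/0.02032 = 2.555.

z = 2.555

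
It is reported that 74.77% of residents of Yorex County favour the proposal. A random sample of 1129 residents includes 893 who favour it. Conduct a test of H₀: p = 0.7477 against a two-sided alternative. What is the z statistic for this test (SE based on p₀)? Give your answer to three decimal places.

z = 3.347

p̂ = 893/1129 ≈ 0.790965.
Under H₀, SE = √(0.7477·0.2523/1129) = √(0.00016709) = 0.012926.
z = (0.790965 − 0.7477)/0.012926 = 0.043265/0.012926 = 3.347.
p-value = 2·P(Z > 3.347) ≈ 0.0008.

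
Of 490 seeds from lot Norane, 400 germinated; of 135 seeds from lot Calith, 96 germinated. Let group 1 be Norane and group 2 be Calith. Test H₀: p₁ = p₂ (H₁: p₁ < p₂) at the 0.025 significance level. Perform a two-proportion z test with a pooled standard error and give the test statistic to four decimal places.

z = 2.6745

p̂₁ = 400/490 ≈ 0.816327, p̂₂ = 96/135 ≈ 0.711111.
Pooled p̂ = (400+96)/(490+135) = 496/625 = 0.793600.
SE = √(p̂(1−p̂)(1/n₁+1/n₂)) = √(0.793600·0.206400·0.00944822) = √(0.00154761) = 0.039340.
z = (0.816327 − 0.711111)/0.039340 = 0.105216/0.039340 = 2.6745.
p-value = P(Z < 2.675) ≈ 0.9963; since p > α = 0.025, fail to reject H₀.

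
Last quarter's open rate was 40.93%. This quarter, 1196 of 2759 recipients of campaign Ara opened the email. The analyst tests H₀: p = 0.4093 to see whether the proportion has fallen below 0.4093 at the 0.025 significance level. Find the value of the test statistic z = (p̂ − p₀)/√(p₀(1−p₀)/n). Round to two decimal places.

z = 2.58

p̂ = 1196/2759 = 0.43349.
Standard error under H₀: √(0.4093×0.5907/2759) = 0.00936.
z = (0.43349 − 0.4093)/0.00936 = 0.02419/0.00936 = 2.58.
p-value = P(Z < 2.584) ≈ 0.9951, so at α = 0.025 we fail to reject H₀.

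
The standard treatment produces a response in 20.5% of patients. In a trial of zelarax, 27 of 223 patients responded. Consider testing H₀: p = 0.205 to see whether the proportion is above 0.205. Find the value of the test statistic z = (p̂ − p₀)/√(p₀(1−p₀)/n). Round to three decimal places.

p̂ = 27/223 ≈ 0.121076.
Under H₀, SE = √(0.205·0.795/223) = √(0.00073083) = 0.027034.
z = (0.121076 − 0.205)/0.027034 = -0.083924/0.027034 = -3.104.

z = -3.104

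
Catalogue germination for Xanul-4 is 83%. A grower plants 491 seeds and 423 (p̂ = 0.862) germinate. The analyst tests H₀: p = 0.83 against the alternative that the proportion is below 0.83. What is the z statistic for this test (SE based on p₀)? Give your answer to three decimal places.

p̂ = 423/491 ≈ 0.86151.
Under H₀, SE = √(0.83·0.17/491) = √(0.000287373) = 0.01695.
z = (0.86151 − 0.83)/0.01695 = 0.03151/0.01695 = 1.859.

z = 1.859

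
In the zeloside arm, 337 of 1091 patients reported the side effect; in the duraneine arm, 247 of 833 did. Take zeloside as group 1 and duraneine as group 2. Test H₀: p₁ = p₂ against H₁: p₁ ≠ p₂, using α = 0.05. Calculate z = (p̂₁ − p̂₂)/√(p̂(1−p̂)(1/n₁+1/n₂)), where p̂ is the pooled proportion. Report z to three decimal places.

z = 0.585

p̂₁ = 337/1091 = 0.30889, p̂₂ = 247/833 = 0.29652.
Pooled p̂ = (337+247)/(1091+833) = 584/1924 = 0.30353.
SE = √(p̂(1−p̂)(1/n₁+1/n₂)) = √(0.30353·0.69647·0.00211707) = √(0.000447551) = 0.02116.
z = (0.30889 − 0.29652)/0.02116 = 0.01237/0.02116 = 0.585.
p-value = 2·P(Z > 0.585) ≈ 0.5587; since p > α = 0.05, fail to reject H₀.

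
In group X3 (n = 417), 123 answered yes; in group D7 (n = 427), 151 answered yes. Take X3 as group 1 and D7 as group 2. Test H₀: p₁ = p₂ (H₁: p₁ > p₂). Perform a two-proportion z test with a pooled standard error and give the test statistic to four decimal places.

z = -1.8198

p̂₁ = 123/417 ≈ 0.294964, p̂₂ = 151/427 ≈ 0.353630.
Pooled p̂ = (123+151)/(417+427) = 274/844 = 0.324645.
SE = √(0.21925 × 0.00474) = 0.032237.
z = (0.294964 − 0.353630)/0.032237 = -0.058666/0.032237 = -1.8198.
p-value = P(Z > -1.820) ≈ 0.9656.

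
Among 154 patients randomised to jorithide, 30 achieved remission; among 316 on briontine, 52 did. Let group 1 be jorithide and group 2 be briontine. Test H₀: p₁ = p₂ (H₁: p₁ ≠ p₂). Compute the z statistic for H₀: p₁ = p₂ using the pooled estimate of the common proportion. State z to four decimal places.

z = 0.8110

p̂₁ = 30/154 ≈ 0.194805, p̂₂ = 52/316 ≈ 0.164557.
Pooled p̂ = (30+52)/(154+316) = 82/470 = 0.174468.
SE = √(p̂(1−p̂)(1/n₁+1/n₂)) = √(0.174468·0.825532·0.00965806) = √(0.00139104) = 0.037297.
z = (0.194805 − 0.164557)/0.037297 = 0.030248/0.037297 = 0.8110.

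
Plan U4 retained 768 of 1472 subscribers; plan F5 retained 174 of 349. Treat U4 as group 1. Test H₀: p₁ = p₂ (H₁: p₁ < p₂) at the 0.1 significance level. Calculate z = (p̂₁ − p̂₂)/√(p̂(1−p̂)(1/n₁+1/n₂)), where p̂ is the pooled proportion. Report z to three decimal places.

p̂₁ = 768/1472 ≈ 0.52174, p̂₂ = 174/349 ≈ 0.49857.
Pooled p̂ = (768+174)/(1472+349) = 942/1821 = 0.51730.
SE = √(0.249701 × 0.00354468) = 0.02975.
z = (0.52174 − 0.49857)/0.02975 = 0.02317/0.02975 = 0.779.
p-value = P(Z < 0.779) ≈ 0.7820. With α = 0.1, fail to reject H₀.

z = 0.779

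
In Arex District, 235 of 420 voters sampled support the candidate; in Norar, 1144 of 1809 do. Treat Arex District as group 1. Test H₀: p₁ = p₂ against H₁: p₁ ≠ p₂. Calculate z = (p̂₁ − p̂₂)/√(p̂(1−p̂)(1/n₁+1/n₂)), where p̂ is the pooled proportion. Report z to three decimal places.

z = -2.770

p̂₁ = 235/420 = 0.55952, p̂₂ = 1144/1809 = 0.63239.
Pooled p̂ = (235+1144)/(420+1809) = 1379/2229 = 0.61866.
SE = √(p̂(1−p̂)(1/n₁+1/n₂)) = √(0.61866·0.38134·0.00293374) = √(0.000692126) = 0.02631.
z = (0.55952 − 0.63239)/0.02631 = -0.07287/0.02631 = -2.770.
Two-sided p-value ≈ 2·Φ(−2.770) = 0.0056.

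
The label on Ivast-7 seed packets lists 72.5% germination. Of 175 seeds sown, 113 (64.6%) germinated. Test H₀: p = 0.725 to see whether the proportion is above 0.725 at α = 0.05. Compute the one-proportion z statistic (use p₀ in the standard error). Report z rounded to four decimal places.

z = -2.3490

p̂ = 113/175 = 0.645714.
Standard error under H₀: √(0.725×0.275/175) = 0.033753.
z = (0.645714 − 0.725)/0.033753 = -0.079286/0.033753 = -2.3490.
p-value = P(Z > -2.349) ≈ 0.9906; since p > α = 0.05, fail to reject H₀.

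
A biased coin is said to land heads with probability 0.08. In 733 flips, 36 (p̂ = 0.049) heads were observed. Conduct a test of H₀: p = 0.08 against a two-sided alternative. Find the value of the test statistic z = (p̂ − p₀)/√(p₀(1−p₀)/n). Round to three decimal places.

p̂ = 36/733 = 0.0491132.
Standard error under H₀: √(0.08×0.92/733) = 0.0100204.
z = (0.0491132 − 0.08)/0.0100204 = -0.0308868/0.0100204 = -3.082.
Two-sided p-value ≈ 2·Φ(−3.082) = 0.0021.

z = -3.082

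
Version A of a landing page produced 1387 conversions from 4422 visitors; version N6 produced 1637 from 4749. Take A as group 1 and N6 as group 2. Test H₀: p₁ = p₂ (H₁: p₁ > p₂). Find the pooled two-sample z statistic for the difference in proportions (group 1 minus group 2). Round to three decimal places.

p̂₁ = 1387/4422 ≈ 0.313659, p̂₂ = 1637/4749 ≈ 0.344704.
Pooled p̂ = (1387+1637)/(4422+4749) = 3024/9171 = 0.329735.
SE = √(0.22101 × 0.000436713) = 0.009824.
z = (0.313659 − 0.344704)/0.009824 = -0.031045/0.009824 = -3.160.

z = -3.160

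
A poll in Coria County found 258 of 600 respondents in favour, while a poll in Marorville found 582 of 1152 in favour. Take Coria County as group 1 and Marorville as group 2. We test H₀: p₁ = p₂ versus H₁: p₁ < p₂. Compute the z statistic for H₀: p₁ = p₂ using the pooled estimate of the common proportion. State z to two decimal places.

p̂₁ = 258/600 ≈ 0.43000, p̂₂ = 582/1152 ≈ 0.50521.
Pooled p̂ = (258+582)/(600+1152) = 840/1752 = 0.47945.
SE = √(0.249578 × 0.00253472) = 0.02515.
z = (0.43000 − 0.50521)/0.02515 = -0.07521/0.02515 = -2.99.
p-value = P(Z < -2.990) ≈ 0.0014.

z = -2.99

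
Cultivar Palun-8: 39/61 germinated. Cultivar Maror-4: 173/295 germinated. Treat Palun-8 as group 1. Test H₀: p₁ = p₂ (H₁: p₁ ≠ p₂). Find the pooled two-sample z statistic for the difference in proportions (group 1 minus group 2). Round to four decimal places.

p̂₁ = 39/61 ≈ 0.639344, p̂₂ = 173/295 ≈ 0.586441.
Pooled p̂ = (39+173)/(61+295) = 212/356 = 0.595506.
SE = √(0.240879 × 0.0197833) = 0.069032.
z = (0.639344 − 0.586441)/0.069032 = 0.052903/0.069032 = 0.7664.

z = 0.7664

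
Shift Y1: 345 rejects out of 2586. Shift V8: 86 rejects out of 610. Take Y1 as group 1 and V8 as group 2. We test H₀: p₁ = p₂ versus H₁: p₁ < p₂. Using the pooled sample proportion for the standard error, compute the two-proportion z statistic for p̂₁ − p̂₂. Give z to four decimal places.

z = -0.4926

p̂₁ = 345/2586 = 0.133411, p̂₂ = 86/610 = 0.140984.
Pooled p̂ = (345+86)/(2586+610) = 431/3196 = 0.134856.
SE = √(0.11667 × 0.00202604) = 0.015375.
z = (0.133411 − 0.140984)/0.015375 = -0.007573/0.015375 = -0.4926.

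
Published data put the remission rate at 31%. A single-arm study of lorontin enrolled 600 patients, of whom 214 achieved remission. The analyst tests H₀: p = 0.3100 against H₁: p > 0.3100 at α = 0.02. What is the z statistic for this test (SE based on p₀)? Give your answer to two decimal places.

p̂ = 214/600 = 0.3567.
SE = √(p₀(1−p₀)/n) = √(0.2139/600) = 0.0189.
z = (0.3567 − 0.31)/0.0189 = 0.0467/0.0189 = 2.47.
p-value = P(Z > 2.472) ≈ 0.0067, so at α = 0.02 we reject H₀.

z = 2.47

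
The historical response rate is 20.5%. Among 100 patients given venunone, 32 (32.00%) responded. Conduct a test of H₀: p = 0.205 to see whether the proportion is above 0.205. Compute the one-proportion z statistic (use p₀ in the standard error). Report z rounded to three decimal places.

z = 2.849

p̂ = 32/100 ≈ 0.32000.
Under H₀, SE = √(0.205·0.795/100) = √(0.00162975) = 0.04037.
z = (0.32000 − 0.205)/0.04037 = 0.11500/0.04037 = 2.849.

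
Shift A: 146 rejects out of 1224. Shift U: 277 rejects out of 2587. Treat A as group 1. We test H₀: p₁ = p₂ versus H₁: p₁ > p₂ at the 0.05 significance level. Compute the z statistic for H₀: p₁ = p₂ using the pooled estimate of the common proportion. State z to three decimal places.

p̂₁ = 146/1224 = 0.11928, p̂₂ = 277/2587 = 0.10707.
Pooled p̂ = (146+277)/(1224+2587) = 423/3811 = 0.11099.
SE = √(p̂(1−p̂)(1/n₁+1/n₂)) = √(0.11099·0.88901·0.00120354) = √(0.000118759) = 0.01090.
z = (0.11928 − 0.10707)/0.01090 = 0.01221/0.01090 = 1.120.
p-value = P(Z > 1.120) ≈ 0.1313; since p > α = 0.05, fail to reject H₀.

z = 1.120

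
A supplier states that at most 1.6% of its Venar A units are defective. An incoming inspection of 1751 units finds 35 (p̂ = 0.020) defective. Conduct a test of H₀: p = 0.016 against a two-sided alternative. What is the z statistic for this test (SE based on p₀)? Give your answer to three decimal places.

p̂ = 35/1751 = 0.01999.
Standard error under H₀: √(0.016×0.984/1751) = 0.00300.
z = (0.01999 − 0.016)/0.00300 = 0.00399/0.00300 = 1.330.
p-value = 2·P(Z > 1.330) ≈ 0.1835.

z = 1.330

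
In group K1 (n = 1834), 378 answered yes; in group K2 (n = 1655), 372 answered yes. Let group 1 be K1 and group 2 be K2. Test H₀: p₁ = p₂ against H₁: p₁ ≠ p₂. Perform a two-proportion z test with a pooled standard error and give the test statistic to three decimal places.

p̂₁ = 378/1834 = 0.20611, p̂₂ = 372/1655 = 0.22477.
Pooled p̂ = (378+372)/(1834+1655) = 750/3489 = 0.21496.
SE = √(p̂(1−p̂)(1/n₁+1/n₂)) = √(0.21496·0.78504·0.00114949) = √(0.000193979) = 0.01393.
z = (0.20611 − 0.22477)/0.01393 = -0.01866/0.01393 = -1.340.

z = -1.340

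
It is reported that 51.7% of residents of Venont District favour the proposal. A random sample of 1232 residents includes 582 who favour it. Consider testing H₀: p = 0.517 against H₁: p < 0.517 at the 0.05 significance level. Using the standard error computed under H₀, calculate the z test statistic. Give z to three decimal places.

p̂ = 582/1232 = 0.4724026.
Under H₀, SE = √(0.517·0.483/1232) = √(0.000202687) = 0.0142368.
z = (0.4724026 − 0.517)/0.0142368 = -0.0445974/0.0142368 = -3.133.
p-value = P(Z < -3.133) ≈ 0.0009; since p < α = 0.05, reject H₀.

z = -3.133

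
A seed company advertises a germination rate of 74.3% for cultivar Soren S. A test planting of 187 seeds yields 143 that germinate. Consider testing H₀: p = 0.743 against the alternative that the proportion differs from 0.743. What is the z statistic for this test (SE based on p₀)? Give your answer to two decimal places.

p̂ = 143/187 ≈ 0.7647.
Standard error under H₀: √(0.743×0.257/187) = 0.0320.
z = (0.7647 − 0.743)/0.0320 = 0.0217/0.0320 = 0.68.

z = 0.68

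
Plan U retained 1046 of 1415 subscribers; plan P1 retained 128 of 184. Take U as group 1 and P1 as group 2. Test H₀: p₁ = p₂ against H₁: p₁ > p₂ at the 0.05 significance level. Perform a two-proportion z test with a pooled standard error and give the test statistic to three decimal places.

p̂₁ = 1046/1415 ≈ 0.73922, p̂₂ = 128/184 ≈ 0.69565.
Pooled p̂ = (1046+128)/(1415+184) = 1174/1599 = 0.73421.
SE = √(0.195146 × 0.0061415) = 0.03462.
z = (0.73922 − 0.69565)/0.03462 = 0.04357/0.03462 = 1.259.
p-value = P(Z > 1.259) ≈ 0.1041; since p > α = 0.05, fail to reject H₀.

z = 1.259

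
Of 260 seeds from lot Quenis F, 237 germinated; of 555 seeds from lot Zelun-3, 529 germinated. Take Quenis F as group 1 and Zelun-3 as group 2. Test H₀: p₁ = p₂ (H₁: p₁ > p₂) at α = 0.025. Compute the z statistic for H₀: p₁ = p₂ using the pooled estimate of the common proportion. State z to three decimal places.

z = -2.329

p̂₁ = 237/260 = 0.911538, p̂₂ = 529/555 = 0.953153.
Pooled p̂ = (237+529)/(260+555) = 766/815 = 0.939877.
SE = √(0.056508 × 0.00564796) = 0.017865.
z = (0.911538 − 0.953153)/0.017865 = -0.041615/0.017865 = -2.329.
p-value = P(Z > -2.329) ≈ 0.9901; since p > α = 0.025, fail to reject H₀.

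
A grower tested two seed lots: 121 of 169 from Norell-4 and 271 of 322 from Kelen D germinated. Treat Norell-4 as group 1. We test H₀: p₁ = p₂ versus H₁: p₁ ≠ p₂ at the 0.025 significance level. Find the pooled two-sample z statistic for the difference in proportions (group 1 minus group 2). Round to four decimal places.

p̂₁ = 121/169 ≈ 0.715976, p̂₂ = 271/322 ≈ 0.841615.
Pooled p̂ = (121+271)/(169+322) = 392/491 = 0.798371.
SE = √(p̂(1−p̂)(1/n₁+1/n₂)) = √(0.798371·0.201629·0.00902275) = √(0.00145244) = 0.038111.
z = (0.715976 − 0.841615)/0.038111 = -0.125639/0.038111 = -3.2967.
p-value = 2·P(Z > 3.297) ≈ 0.0010. With α = 0.025, reject H₀.

z = -3.2967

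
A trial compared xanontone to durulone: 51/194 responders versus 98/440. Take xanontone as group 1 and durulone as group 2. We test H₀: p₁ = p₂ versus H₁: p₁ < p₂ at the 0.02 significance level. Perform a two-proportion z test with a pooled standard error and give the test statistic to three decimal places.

z = 1.099

p̂₁ = 51/194 ≈ 0.26289, p̂₂ = 98/440 ≈ 0.22273.
Pooled p̂ = (51+98)/(194+440) = 149/634 = 0.23502.
SE = √(0.179783 × 0.00742737) = 0.03654.
z = (0.26289 − 0.22273)/0.03654 = 0.04016/0.03654 = 1.099.
p-value = P(Z < 1.099) ≈ 0.8641, so at α = 0.02 we fail to reject H₀.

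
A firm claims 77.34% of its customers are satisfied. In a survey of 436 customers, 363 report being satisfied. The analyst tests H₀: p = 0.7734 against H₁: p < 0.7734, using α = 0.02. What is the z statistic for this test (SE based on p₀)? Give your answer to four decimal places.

p̂ = 363/436 ≈ 0.832569.
Under H₀, SE = √(0.7734·0.2266/436) = √(0.000401955) = 0.020049.
z = (0.832569 − 0.7734)/0.020049 = 0.059169/0.020049 = 2.9512.
p-value = P(Z < 2.951) ≈ 0.9984. With α = 0.02, fail to reject H₀.

z = 2.9512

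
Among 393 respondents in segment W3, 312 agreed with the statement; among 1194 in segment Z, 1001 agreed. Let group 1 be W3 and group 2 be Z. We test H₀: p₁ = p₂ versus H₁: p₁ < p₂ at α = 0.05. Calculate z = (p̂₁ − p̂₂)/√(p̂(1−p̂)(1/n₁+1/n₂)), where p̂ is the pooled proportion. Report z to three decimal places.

z = -2.023

p̂₁ = 312/393 ≈ 0.79389, p̂₂ = 1001/1194 ≈ 0.83836.
Pooled p̂ = (312+1001)/(393+1194) = 1313/1587 = 0.82735.
SE = √(0.142844 × 0.00338205) = 0.02198.
z = (0.79389 − 0.83836)/0.02198 = -0.04447/0.02198 = -2.023.
p-value = P(Z < -2.023) ≈ 0.0215. With α = 0.05, reject H₀.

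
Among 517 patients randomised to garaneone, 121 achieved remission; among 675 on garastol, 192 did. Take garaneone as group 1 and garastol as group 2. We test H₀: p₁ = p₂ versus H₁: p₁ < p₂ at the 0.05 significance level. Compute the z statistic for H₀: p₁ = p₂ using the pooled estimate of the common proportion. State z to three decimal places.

z = -1.960

p̂₁ = 121/517 ≈ 0.23404, p̂₂ = 192/675 ≈ 0.28444.
Pooled p̂ = (121+192)/(517+675) = 313/1192 = 0.26258.
SE = √(0.193634 × 0.00341572) = 0.02572.
z = (0.23404 − 0.28444)/0.02572 = -0.05040/0.02572 = -1.960.
p-value = P(Z < -1.960) ≈ 0.0250. With α = 0.05, reject H₀.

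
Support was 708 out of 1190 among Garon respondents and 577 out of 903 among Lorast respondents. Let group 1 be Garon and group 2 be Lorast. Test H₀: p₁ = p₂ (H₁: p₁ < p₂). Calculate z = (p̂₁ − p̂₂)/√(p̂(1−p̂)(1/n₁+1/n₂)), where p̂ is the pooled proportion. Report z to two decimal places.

p̂₁ = 708/1190 = 0.5950, p̂₂ = 577/903 = 0.6390.
Pooled p̂ = (708+577)/(1190+903) = 1285/2093 = 0.6140.
SE = √(0.237015 × 0.00194776) = 0.0215.
z = (0.5950 − 0.6390)/0.0215 = -0.0440/0.0215 = -2.05.

z = -2.05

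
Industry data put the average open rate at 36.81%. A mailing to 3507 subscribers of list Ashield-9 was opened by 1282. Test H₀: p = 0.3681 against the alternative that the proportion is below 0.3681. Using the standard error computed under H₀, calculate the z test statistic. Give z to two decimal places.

p̂ = 1282/3507 = 0.3656.
Standard error under H₀: √(0.3681×0.6319/3507) = 0.0081.
z = (0.3656 − 0.3681)/0.0081 = -0.0025/0.0081 = -0.31.

z = -0.31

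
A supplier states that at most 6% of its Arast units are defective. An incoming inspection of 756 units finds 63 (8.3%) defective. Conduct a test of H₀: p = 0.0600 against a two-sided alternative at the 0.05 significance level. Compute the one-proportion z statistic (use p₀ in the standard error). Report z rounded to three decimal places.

z = 2.701

p̂ = 63/756 = 0.0833333.
SE = √(p₀(1−p₀)/n) = √(0.0564/756) = 0.0086373.
z = (0.0833333 − 0.06)/0.0086373 = 0.0233333/0.0086373 = 2.701.
Two-sided p-value ≈ 2·Φ(−2.701) = 0.0069, so at α = 0.05 we reject H₀.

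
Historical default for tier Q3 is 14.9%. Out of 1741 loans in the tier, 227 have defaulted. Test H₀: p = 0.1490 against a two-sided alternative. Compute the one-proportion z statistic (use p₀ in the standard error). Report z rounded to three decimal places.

p̂ = 227/1741 ≈ 0.130385.
Under H₀, SE = √(0.149·0.851/1741) = √(7.28311e-05) = 0.008534.
z = (0.130385 − 0.149)/0.008534 = -0.018615/0.008534 = -2.181.

z = -2.181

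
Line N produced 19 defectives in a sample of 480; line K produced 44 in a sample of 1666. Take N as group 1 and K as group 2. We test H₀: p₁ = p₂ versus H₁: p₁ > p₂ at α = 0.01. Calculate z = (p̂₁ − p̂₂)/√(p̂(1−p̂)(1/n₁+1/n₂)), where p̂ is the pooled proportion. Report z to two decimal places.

p̂₁ = 19/480 = 0.03958, p̂₂ = 44/1666 = 0.02641.
Pooled p̂ = (19+44)/(480+1666) = 63/2146 = 0.02936.
SE = √(0.0284951 × 0.00268357) = 0.00874.
z = (0.03958 − 0.02641)/0.00874 = 0.01317/0.00874 = 1.51.
p-value = P(Z > 1.506) ≈ 0.0660; since p > α = 0.01, fail to reject H₀.

z = 1.51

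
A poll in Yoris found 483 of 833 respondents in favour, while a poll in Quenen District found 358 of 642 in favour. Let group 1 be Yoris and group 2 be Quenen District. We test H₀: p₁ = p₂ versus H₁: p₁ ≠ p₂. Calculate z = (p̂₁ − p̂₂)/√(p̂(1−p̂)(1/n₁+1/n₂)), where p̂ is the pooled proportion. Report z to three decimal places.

p̂₁ = 483/833 = 0.57983, p̂₂ = 358/642 = 0.55763.
Pooled p̂ = (483+358)/(833+642) = 841/1475 = 0.57017.
SE = √(p̂(1−p̂)(1/n₁+1/n₂)) = √(0.57017·0.42983·0.00275811) = √(0.000675948) = 0.02600.
z = (0.57983 − 0.55763)/0.02600 = 0.02220/0.02600 = 0.854.

z = 0.854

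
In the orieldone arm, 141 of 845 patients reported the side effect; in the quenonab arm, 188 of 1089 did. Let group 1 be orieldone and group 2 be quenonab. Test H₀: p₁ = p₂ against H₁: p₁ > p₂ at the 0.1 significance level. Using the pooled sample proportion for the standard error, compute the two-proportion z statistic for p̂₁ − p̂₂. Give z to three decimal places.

z = -0.335

p̂₁ = 141/845 ≈ 0.16686, p̂₂ = 188/1089 ≈ 0.17264.
Pooled p̂ = (141+188)/(845+1089) = 329/1934 = 0.17011.
SE = √(p̂(1−p̂)(1/n₁+1/n₂)) = √(0.17011·0.82989·0.00210171) = √(0.000296708) = 0.01723.
z = (0.16686 − 0.17264)/0.01723 = -0.00578/0.01723 = -0.335.
p-value = P(Z > -0.335) ≈ 0.6312; since p > α = 0.1, fail to reject H₀.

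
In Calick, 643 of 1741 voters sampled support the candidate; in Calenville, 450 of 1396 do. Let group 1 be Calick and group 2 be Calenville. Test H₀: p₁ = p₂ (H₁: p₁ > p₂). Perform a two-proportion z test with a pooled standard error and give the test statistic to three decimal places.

z = 2.744

p̂₁ = 643/1741 = 0.36933, p̂₂ = 450/1396 = 0.32235.
Pooled p̂ = (643+450)/(1741+1396) = 1093/3137 = 0.34842.
SE = √(p̂(1−p̂)(1/n₁+1/n₂)) = √(0.34842·0.65158·0.00129071) = √(0.000293023) = 0.01712.
z = (0.36933 − 0.32235)/0.01712 = 0.04698/0.01712 = 2.744.
p-value = P(Z > 2.744) ≈ 0.0030.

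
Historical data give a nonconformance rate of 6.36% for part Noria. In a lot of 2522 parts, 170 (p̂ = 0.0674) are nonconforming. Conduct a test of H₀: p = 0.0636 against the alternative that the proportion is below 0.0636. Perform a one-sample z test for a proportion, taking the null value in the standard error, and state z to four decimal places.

z = 0.7834

p̂ = 170/2522 ≈ 0.0674068.
SE = √(p₀(1−p₀)/n) = √(0.059555/2522) = 0.0048594.
z = (0.0674068 − 0.0636)/0.0048594 = 0.0038068/0.0048594 = 0.7834.
p-value = P(Z < 0.783) ≈ 0.7833.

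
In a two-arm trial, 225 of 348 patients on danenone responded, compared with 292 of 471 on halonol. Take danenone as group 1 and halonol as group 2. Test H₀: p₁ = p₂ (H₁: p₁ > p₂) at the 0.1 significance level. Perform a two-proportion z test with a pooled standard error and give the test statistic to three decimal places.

p̂₁ = 225/348 = 0.64655, p̂₂ = 292/471 = 0.61996.
Pooled p̂ = (225+292)/(348+471) = 517/819 = 0.63126.
SE = √(0.232771 × 0.00499671) = 0.03410.
z = (0.64655 − 0.61996)/0.03410 = 0.02659/0.03410 = 0.780.
p-value = P(Z > 0.780) ≈ 0.2178; since p > α = 0.1, fail to reject H₀.

z = 0.780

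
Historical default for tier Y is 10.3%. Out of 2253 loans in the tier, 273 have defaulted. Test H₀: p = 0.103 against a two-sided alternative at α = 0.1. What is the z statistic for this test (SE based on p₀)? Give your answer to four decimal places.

p̂ = 273/2253 ≈ 0.1211718.
SE = √(p₀(1−p₀)/n) = √(0.092391/2253) = 0.0064037.
z = (0.1211718 − 0.103)/0.0064037 = 0.0181718/0.0064037 = 2.8377.
p-value = 2·P(Z > 2.838) ≈ 0.0045. With α = 0.1, reject H₀.

z = 2.8377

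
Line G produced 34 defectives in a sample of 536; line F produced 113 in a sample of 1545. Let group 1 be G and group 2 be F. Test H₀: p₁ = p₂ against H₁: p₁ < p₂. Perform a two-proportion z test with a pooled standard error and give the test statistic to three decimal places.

p̂₁ = 34/536 = 0.06343, p̂₂ = 113/1545 = 0.07314.
Pooled p̂ = (34+113)/(536+1545) = 147/2081 = 0.07064.
SE = √(p̂(1−p̂)(1/n₁+1/n₂)) = √(0.07064·0.92936·0.00251292) = √(0.000164971) = 0.01284.
z = (0.06343 − 0.07314)/0.01284 = -0.00971/0.01284 = -0.756.

z = -0.756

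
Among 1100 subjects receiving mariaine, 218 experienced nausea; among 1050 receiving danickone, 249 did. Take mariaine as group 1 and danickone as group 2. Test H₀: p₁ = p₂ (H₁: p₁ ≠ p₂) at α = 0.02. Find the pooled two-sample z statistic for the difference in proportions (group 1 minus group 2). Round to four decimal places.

z = -2.1900

p̂₁ = 218/1100 = 0.1981818, p̂₂ = 249/1050 = 0.2371429.
Pooled p̂ = (218+249)/(1100+1050) = 467/2150 = 0.2172093.
SE = √(p̂(1−p̂)(1/n₁+1/n₂)) = √(0.2172093·0.7827907·0.00186147) = √(0.000316505) = 0.0177906.
z = (0.1981818 − 0.2371429)/0.0177906 = -0.0389611/0.0177906 = -2.1900.
Two-sided p-value ≈ 2·Φ(−2.190) = 0.0285, so at α = 0.02 we fail to reject H₀.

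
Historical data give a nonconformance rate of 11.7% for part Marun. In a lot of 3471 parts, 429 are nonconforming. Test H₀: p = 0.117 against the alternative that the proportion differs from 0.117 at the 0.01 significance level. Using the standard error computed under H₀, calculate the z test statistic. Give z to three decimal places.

z = 1.209

p̂ = 429/3471 ≈ 0.12360.
Under H₀, SE = √(0.117·0.883/3471) = √(2.9764e-05) = 0.00546.
z = (0.12360 − 0.117)/0.00546 = 0.00660/0.00546 = 1.209.
p-value = 2·P(Z > 1.209) ≈ 0.2267; since p > α = 0.01, fail to reject H₀.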